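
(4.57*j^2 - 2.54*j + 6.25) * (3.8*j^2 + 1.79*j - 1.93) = 17.366*j^4 - 1.4717*j^3 + 10.3833*j^2 + 16.0897*j - 12.0625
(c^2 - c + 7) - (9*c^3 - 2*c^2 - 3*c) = -9*c^3 + 3*c^2 + 2*c + 7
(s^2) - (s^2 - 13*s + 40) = 13*s - 40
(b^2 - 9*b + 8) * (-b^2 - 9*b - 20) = -b^4 + 53*b^2 + 108*b - 160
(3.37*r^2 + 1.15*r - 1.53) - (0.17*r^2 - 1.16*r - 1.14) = 3.2*r^2 + 2.31*r - 0.39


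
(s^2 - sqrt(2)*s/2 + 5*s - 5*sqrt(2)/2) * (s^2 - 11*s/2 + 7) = s^4 - sqrt(2)*s^3/2 - s^3/2 - 41*s^2/2 + sqrt(2)*s^2/4 + 41*sqrt(2)*s/4 + 35*s - 35*sqrt(2)/2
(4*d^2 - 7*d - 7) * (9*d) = 36*d^3 - 63*d^2 - 63*d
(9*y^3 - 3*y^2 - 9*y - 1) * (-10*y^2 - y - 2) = -90*y^5 + 21*y^4 + 75*y^3 + 25*y^2 + 19*y + 2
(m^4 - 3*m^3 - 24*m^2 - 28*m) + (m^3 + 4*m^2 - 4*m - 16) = m^4 - 2*m^3 - 20*m^2 - 32*m - 16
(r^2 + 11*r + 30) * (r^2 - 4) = r^4 + 11*r^3 + 26*r^2 - 44*r - 120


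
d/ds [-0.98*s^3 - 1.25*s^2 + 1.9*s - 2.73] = -2.94*s^2 - 2.5*s + 1.9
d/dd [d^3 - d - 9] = 3*d^2 - 1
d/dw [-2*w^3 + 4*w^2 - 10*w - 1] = -6*w^2 + 8*w - 10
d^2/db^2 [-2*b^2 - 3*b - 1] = -4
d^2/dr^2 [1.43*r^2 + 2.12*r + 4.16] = 2.86000000000000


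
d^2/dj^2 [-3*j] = 0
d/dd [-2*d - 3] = -2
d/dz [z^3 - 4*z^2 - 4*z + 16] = 3*z^2 - 8*z - 4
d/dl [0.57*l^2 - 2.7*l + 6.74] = 1.14*l - 2.7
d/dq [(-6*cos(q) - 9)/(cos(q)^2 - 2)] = 6*(sin(q)^2 - 3*cos(q) - 3)*sin(q)/(cos(q)^2 - 2)^2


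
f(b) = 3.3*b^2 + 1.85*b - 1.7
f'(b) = 6.6*b + 1.85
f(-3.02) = 22.81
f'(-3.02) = -18.08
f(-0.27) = -1.96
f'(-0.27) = 0.07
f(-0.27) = -1.96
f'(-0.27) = 0.07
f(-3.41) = 30.36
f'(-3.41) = -20.66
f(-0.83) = -0.96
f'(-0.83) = -3.63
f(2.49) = 23.37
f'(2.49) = 18.28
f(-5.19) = 77.59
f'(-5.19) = -32.40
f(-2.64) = 16.42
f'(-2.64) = -15.57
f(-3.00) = 22.45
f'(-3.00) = -17.95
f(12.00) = 495.70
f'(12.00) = 81.05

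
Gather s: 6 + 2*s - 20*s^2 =-20*s^2 + 2*s + 6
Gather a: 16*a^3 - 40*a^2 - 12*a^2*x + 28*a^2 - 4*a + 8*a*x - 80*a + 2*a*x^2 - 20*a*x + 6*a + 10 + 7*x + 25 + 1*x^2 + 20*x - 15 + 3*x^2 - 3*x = 16*a^3 + a^2*(-12*x - 12) + a*(2*x^2 - 12*x - 78) + 4*x^2 + 24*x + 20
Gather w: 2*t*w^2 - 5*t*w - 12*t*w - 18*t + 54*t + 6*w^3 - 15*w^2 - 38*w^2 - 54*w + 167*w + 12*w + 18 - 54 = 36*t + 6*w^3 + w^2*(2*t - 53) + w*(125 - 17*t) - 36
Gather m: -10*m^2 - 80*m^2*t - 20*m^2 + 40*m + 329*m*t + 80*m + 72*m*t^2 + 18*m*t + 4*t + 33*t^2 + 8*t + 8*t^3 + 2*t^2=m^2*(-80*t - 30) + m*(72*t^2 + 347*t + 120) + 8*t^3 + 35*t^2 + 12*t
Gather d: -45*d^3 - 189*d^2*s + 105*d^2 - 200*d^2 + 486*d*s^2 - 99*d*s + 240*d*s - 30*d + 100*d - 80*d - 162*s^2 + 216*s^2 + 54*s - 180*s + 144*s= -45*d^3 + d^2*(-189*s - 95) + d*(486*s^2 + 141*s - 10) + 54*s^2 + 18*s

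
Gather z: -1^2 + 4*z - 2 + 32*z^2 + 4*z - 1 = 32*z^2 + 8*z - 4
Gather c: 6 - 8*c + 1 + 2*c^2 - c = 2*c^2 - 9*c + 7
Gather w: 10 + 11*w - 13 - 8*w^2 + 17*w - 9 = -8*w^2 + 28*w - 12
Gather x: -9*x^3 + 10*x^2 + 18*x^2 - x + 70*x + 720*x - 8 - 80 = -9*x^3 + 28*x^2 + 789*x - 88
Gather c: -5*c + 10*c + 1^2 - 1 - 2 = 5*c - 2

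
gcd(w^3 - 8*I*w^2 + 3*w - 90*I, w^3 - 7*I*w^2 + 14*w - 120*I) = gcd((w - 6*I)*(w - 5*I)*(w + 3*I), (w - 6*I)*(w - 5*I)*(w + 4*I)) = w^2 - 11*I*w - 30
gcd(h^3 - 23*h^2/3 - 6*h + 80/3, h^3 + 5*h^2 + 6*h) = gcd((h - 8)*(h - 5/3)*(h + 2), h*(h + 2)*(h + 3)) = h + 2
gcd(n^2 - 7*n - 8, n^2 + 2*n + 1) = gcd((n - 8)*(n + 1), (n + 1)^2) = n + 1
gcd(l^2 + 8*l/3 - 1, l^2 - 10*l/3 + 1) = l - 1/3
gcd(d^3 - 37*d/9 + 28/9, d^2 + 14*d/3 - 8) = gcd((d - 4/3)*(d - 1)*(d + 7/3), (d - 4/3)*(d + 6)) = d - 4/3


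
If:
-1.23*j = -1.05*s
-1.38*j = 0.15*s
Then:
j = 0.00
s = 0.00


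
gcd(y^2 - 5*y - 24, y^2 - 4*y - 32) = y - 8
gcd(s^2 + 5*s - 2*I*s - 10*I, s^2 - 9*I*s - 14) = s - 2*I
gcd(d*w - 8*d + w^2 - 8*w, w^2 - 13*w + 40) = w - 8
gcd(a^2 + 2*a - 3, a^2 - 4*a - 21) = a + 3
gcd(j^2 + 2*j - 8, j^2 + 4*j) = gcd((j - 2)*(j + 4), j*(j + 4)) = j + 4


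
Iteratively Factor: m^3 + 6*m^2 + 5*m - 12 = (m + 4)*(m^2 + 2*m - 3) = (m + 3)*(m + 4)*(m - 1)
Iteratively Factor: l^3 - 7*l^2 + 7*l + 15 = (l - 3)*(l^2 - 4*l - 5) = (l - 3)*(l + 1)*(l - 5)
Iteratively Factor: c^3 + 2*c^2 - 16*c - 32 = (c + 4)*(c^2 - 2*c - 8) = (c - 4)*(c + 4)*(c + 2)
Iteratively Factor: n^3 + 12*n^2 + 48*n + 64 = (n + 4)*(n^2 + 8*n + 16) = (n + 4)^2*(n + 4)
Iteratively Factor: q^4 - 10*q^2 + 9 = (q - 3)*(q^3 + 3*q^2 - q - 3) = (q - 3)*(q + 1)*(q^2 + 2*q - 3) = (q - 3)*(q - 1)*(q + 1)*(q + 3)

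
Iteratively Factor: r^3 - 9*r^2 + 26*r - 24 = (r - 3)*(r^2 - 6*r + 8) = (r - 3)*(r - 2)*(r - 4)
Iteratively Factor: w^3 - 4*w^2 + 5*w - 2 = (w - 2)*(w^2 - 2*w + 1) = (w - 2)*(w - 1)*(w - 1)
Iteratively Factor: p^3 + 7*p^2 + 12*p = (p + 3)*(p^2 + 4*p) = (p + 3)*(p + 4)*(p)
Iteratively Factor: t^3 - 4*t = (t - 2)*(t^2 + 2*t) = t*(t - 2)*(t + 2)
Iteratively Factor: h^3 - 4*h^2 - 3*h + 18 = (h - 3)*(h^2 - h - 6) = (h - 3)*(h + 2)*(h - 3)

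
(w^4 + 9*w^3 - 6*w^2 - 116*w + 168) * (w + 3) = w^5 + 12*w^4 + 21*w^3 - 134*w^2 - 180*w + 504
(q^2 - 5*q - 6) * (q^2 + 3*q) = q^4 - 2*q^3 - 21*q^2 - 18*q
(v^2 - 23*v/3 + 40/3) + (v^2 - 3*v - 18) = 2*v^2 - 32*v/3 - 14/3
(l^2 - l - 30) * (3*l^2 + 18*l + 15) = 3*l^4 + 15*l^3 - 93*l^2 - 555*l - 450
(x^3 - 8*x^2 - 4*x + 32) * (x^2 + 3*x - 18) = x^5 - 5*x^4 - 46*x^3 + 164*x^2 + 168*x - 576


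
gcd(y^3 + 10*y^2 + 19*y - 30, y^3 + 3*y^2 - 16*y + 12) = y^2 + 5*y - 6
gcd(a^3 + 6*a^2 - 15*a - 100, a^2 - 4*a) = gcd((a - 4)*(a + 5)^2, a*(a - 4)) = a - 4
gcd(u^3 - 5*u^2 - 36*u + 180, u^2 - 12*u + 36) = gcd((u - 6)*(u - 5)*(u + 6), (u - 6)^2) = u - 6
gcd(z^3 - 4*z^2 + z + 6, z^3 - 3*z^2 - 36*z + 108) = z - 3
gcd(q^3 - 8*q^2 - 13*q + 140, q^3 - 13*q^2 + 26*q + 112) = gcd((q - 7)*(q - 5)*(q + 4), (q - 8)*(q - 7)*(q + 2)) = q - 7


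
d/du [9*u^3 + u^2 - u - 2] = 27*u^2 + 2*u - 1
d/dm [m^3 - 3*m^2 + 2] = 3*m*(m - 2)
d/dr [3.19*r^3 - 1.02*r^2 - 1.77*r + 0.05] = 9.57*r^2 - 2.04*r - 1.77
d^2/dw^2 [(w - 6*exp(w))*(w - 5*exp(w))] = -11*w*exp(w) + 120*exp(2*w) - 22*exp(w) + 2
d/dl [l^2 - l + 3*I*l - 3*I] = 2*l - 1 + 3*I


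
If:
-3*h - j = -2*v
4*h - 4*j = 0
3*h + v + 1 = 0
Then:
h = -1/5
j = -1/5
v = -2/5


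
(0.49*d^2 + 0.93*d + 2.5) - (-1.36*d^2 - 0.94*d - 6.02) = 1.85*d^2 + 1.87*d + 8.52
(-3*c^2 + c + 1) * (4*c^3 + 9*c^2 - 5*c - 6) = -12*c^5 - 23*c^4 + 28*c^3 + 22*c^2 - 11*c - 6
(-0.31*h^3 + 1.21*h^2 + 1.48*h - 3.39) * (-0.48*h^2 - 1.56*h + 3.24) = 0.1488*h^5 - 0.0972*h^4 - 3.6024*h^3 + 3.2388*h^2 + 10.0836*h - 10.9836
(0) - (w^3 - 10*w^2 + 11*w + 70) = -w^3 + 10*w^2 - 11*w - 70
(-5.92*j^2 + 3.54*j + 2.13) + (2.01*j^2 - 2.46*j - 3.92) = -3.91*j^2 + 1.08*j - 1.79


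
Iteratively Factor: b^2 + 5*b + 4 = (b + 1)*(b + 4)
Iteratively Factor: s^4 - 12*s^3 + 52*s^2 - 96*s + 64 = (s - 4)*(s^3 - 8*s^2 + 20*s - 16) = (s - 4)*(s - 2)*(s^2 - 6*s + 8) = (s - 4)^2*(s - 2)*(s - 2)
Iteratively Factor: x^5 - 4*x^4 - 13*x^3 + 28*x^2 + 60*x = (x + 2)*(x^4 - 6*x^3 - x^2 + 30*x) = (x - 3)*(x + 2)*(x^3 - 3*x^2 - 10*x) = x*(x - 3)*(x + 2)*(x^2 - 3*x - 10) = x*(x - 5)*(x - 3)*(x + 2)*(x + 2)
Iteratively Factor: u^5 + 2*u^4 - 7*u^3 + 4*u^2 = (u - 1)*(u^4 + 3*u^3 - 4*u^2) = u*(u - 1)*(u^3 + 3*u^2 - 4*u) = u*(u - 1)*(u + 4)*(u^2 - u) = u^2*(u - 1)*(u + 4)*(u - 1)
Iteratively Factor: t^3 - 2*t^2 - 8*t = (t + 2)*(t^2 - 4*t) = (t - 4)*(t + 2)*(t)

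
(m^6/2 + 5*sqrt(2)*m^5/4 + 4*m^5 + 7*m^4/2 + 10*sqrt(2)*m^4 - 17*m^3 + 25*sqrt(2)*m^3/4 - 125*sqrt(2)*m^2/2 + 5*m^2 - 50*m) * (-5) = -5*m^6/2 - 20*m^5 - 25*sqrt(2)*m^5/4 - 50*sqrt(2)*m^4 - 35*m^4/2 - 125*sqrt(2)*m^3/4 + 85*m^3 - 25*m^2 + 625*sqrt(2)*m^2/2 + 250*m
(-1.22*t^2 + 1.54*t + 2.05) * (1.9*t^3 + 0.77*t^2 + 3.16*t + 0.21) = -2.318*t^5 + 1.9866*t^4 + 1.2256*t^3 + 6.1887*t^2 + 6.8014*t + 0.4305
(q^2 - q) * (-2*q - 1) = -2*q^3 + q^2 + q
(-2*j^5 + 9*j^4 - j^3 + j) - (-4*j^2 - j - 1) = -2*j^5 + 9*j^4 - j^3 + 4*j^2 + 2*j + 1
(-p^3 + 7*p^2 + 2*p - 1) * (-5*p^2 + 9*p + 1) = 5*p^5 - 44*p^4 + 52*p^3 + 30*p^2 - 7*p - 1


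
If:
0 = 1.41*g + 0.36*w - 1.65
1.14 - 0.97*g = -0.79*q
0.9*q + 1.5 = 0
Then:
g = -0.18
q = -1.67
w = 5.30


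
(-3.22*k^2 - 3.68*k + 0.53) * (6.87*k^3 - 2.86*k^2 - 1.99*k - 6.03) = -22.1214*k^5 - 16.0724*k^4 + 20.5737*k^3 + 25.224*k^2 + 21.1357*k - 3.1959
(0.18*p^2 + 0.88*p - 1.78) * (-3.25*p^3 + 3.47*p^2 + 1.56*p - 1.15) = -0.585*p^5 - 2.2354*p^4 + 9.1194*p^3 - 5.0108*p^2 - 3.7888*p + 2.047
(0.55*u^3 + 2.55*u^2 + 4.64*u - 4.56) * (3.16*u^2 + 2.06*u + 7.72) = 1.738*u^5 + 9.191*u^4 + 24.1614*u^3 + 14.8348*u^2 + 26.4272*u - 35.2032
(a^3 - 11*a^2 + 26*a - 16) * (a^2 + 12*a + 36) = a^5 + a^4 - 70*a^3 - 100*a^2 + 744*a - 576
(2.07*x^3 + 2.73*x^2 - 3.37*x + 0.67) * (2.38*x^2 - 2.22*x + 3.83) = 4.9266*x^5 + 1.902*x^4 - 6.1531*x^3 + 19.5319*x^2 - 14.3945*x + 2.5661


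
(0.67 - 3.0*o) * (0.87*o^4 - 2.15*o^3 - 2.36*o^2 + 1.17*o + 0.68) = -2.61*o^5 + 7.0329*o^4 + 5.6395*o^3 - 5.0912*o^2 - 1.2561*o + 0.4556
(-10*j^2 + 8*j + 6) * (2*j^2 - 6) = -20*j^4 + 16*j^3 + 72*j^2 - 48*j - 36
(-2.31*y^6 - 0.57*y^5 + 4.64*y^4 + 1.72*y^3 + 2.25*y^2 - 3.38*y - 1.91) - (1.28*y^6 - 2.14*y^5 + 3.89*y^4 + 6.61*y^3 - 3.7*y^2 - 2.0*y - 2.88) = -3.59*y^6 + 1.57*y^5 + 0.75*y^4 - 4.89*y^3 + 5.95*y^2 - 1.38*y + 0.97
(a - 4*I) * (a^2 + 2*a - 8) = a^3 + 2*a^2 - 4*I*a^2 - 8*a - 8*I*a + 32*I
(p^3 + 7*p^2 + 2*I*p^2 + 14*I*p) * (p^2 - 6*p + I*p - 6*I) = p^5 + p^4 + 3*I*p^4 - 44*p^3 + 3*I*p^3 - 2*p^2 - 126*I*p^2 + 84*p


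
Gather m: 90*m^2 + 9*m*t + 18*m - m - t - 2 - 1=90*m^2 + m*(9*t + 17) - t - 3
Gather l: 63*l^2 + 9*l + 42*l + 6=63*l^2 + 51*l + 6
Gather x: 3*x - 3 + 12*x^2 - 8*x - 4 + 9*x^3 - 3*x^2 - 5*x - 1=9*x^3 + 9*x^2 - 10*x - 8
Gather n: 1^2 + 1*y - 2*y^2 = -2*y^2 + y + 1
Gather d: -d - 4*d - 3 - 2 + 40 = 35 - 5*d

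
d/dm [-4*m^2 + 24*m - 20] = 24 - 8*m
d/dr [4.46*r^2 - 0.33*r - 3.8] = 8.92*r - 0.33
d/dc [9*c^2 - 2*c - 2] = 18*c - 2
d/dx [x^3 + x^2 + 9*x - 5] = 3*x^2 + 2*x + 9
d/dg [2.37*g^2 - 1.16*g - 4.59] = 4.74*g - 1.16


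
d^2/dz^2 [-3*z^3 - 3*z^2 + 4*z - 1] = -18*z - 6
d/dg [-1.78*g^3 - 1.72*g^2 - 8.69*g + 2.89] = -5.34*g^2 - 3.44*g - 8.69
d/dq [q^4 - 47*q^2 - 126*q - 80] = 4*q^3 - 94*q - 126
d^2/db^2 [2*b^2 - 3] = 4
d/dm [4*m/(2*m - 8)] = -8/(m - 4)^2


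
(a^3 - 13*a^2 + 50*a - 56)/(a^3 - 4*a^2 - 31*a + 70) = (a - 4)/(a + 5)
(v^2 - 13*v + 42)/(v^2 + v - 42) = (v - 7)/(v + 7)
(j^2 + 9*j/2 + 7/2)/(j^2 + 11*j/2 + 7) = (j + 1)/(j + 2)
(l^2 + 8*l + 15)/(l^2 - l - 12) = (l + 5)/(l - 4)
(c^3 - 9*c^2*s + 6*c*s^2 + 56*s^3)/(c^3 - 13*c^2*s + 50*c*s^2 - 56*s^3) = (-c - 2*s)/(-c + 2*s)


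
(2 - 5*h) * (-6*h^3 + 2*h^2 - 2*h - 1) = 30*h^4 - 22*h^3 + 14*h^2 + h - 2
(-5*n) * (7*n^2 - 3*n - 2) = -35*n^3 + 15*n^2 + 10*n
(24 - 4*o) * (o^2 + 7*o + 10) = -4*o^3 - 4*o^2 + 128*o + 240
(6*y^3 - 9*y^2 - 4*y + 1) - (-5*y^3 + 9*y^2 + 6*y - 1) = 11*y^3 - 18*y^2 - 10*y + 2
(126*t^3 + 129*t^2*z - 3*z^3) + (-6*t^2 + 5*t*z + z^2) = 126*t^3 + 129*t^2*z - 6*t^2 + 5*t*z - 3*z^3 + z^2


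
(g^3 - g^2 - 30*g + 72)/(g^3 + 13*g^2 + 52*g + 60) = (g^2 - 7*g + 12)/(g^2 + 7*g + 10)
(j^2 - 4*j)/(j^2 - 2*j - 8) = j/(j + 2)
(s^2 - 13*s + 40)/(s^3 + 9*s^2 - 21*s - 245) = (s - 8)/(s^2 + 14*s + 49)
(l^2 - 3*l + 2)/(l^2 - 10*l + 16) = (l - 1)/(l - 8)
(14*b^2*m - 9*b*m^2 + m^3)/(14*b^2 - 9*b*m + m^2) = m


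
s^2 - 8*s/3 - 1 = (s - 3)*(s + 1/3)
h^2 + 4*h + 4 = (h + 2)^2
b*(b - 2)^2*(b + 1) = b^4 - 3*b^3 + 4*b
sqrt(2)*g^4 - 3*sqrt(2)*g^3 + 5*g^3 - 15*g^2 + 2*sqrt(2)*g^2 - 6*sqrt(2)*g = g*(g - 3)*(g + 2*sqrt(2))*(sqrt(2)*g + 1)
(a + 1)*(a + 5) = a^2 + 6*a + 5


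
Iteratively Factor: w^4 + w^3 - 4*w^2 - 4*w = (w - 2)*(w^3 + 3*w^2 + 2*w) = (w - 2)*(w + 1)*(w^2 + 2*w) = (w - 2)*(w + 1)*(w + 2)*(w)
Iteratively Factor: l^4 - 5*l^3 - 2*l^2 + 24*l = (l)*(l^3 - 5*l^2 - 2*l + 24) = l*(l + 2)*(l^2 - 7*l + 12) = l*(l - 4)*(l + 2)*(l - 3)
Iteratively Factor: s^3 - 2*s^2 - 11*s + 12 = (s + 3)*(s^2 - 5*s + 4) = (s - 4)*(s + 3)*(s - 1)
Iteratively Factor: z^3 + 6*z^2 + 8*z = (z)*(z^2 + 6*z + 8) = z*(z + 4)*(z + 2)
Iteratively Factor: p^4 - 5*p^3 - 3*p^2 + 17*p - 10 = (p - 1)*(p^3 - 4*p^2 - 7*p + 10) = (p - 5)*(p - 1)*(p^2 + p - 2) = (p - 5)*(p - 1)^2*(p + 2)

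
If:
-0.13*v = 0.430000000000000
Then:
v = -3.31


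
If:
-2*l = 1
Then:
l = -1/2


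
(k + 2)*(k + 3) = k^2 + 5*k + 6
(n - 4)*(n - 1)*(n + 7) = n^3 + 2*n^2 - 31*n + 28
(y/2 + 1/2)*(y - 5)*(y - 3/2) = y^3/2 - 11*y^2/4 + y/2 + 15/4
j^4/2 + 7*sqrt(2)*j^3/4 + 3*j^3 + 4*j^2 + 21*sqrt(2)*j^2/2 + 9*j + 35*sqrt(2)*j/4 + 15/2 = (j/2 + 1/2)*(j + 5)*(j + sqrt(2)/2)*(j + 3*sqrt(2))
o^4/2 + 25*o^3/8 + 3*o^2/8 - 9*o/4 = o*(o/2 + 1/2)*(o - 3/4)*(o + 6)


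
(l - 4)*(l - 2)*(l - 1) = l^3 - 7*l^2 + 14*l - 8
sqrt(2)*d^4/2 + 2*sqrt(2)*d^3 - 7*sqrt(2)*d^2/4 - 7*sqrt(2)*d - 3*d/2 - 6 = (d + 4)*(d - 3*sqrt(2)/2)*(d + sqrt(2)/2)*(sqrt(2)*d/2 + 1)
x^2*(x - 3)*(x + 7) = x^4 + 4*x^3 - 21*x^2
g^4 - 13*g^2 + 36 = (g - 3)*(g - 2)*(g + 2)*(g + 3)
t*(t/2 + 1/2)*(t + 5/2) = t^3/2 + 7*t^2/4 + 5*t/4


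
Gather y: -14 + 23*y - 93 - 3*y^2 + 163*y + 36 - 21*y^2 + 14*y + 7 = -24*y^2 + 200*y - 64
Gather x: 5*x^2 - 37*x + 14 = 5*x^2 - 37*x + 14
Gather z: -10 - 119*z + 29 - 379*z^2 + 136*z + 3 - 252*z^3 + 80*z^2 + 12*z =-252*z^3 - 299*z^2 + 29*z + 22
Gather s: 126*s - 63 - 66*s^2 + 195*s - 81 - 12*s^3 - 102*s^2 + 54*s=-12*s^3 - 168*s^2 + 375*s - 144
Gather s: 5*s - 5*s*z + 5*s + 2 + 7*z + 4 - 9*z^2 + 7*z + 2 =s*(10 - 5*z) - 9*z^2 + 14*z + 8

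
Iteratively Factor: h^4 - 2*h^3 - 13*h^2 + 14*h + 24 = (h - 4)*(h^3 + 2*h^2 - 5*h - 6) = (h - 4)*(h + 1)*(h^2 + h - 6) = (h - 4)*(h - 2)*(h + 1)*(h + 3)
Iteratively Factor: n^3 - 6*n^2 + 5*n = (n)*(n^2 - 6*n + 5) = n*(n - 5)*(n - 1)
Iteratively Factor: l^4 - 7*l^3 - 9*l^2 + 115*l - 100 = (l - 5)*(l^3 - 2*l^2 - 19*l + 20) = (l - 5)*(l + 4)*(l^2 - 6*l + 5) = (l - 5)*(l - 1)*(l + 4)*(l - 5)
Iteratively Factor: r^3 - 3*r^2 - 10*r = (r)*(r^2 - 3*r - 10) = r*(r + 2)*(r - 5)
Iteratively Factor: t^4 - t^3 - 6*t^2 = (t)*(t^3 - t^2 - 6*t) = t*(t + 2)*(t^2 - 3*t) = t^2*(t + 2)*(t - 3)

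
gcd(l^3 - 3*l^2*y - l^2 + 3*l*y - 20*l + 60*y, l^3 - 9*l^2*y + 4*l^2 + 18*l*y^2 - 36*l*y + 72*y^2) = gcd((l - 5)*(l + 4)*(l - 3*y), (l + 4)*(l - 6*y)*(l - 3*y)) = -l^2 + 3*l*y - 4*l + 12*y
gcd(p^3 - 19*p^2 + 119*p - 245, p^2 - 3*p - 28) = p - 7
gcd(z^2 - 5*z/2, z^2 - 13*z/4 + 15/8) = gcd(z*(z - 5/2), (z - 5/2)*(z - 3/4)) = z - 5/2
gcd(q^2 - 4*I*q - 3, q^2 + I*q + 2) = q - I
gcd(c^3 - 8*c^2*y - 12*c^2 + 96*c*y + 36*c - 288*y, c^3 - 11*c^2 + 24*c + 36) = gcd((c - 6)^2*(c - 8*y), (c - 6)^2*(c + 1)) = c^2 - 12*c + 36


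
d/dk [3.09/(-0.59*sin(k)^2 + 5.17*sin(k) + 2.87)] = (3.6462*sin(k) - 15.9753)*cos(k)/(-0.59*sin(k)^2 + 5.17*sin(k) + 2.87)^2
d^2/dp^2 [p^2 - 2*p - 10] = 2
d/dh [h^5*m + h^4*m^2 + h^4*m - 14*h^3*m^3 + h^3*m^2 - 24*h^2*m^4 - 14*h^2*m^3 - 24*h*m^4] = m*(5*h^4 + 4*h^3*m + 4*h^3 - 42*h^2*m^2 + 3*h^2*m - 48*h*m^3 - 28*h*m^2 - 24*m^3)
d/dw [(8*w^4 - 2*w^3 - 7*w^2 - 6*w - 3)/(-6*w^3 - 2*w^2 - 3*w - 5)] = (-48*w^6 - 32*w^5 - 110*w^4 - 220*w^3 - 15*w^2 + 58*w + 21)/(36*w^6 + 24*w^5 + 40*w^4 + 72*w^3 + 29*w^2 + 30*w + 25)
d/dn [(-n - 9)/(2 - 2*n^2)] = (n^2 - 2*n*(n + 9) - 1)/(2*(n^2 - 1)^2)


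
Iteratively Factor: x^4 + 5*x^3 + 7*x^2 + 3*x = (x + 1)*(x^3 + 4*x^2 + 3*x) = (x + 1)^2*(x^2 + 3*x) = (x + 1)^2*(x + 3)*(x)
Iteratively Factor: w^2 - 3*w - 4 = (w - 4)*(w + 1)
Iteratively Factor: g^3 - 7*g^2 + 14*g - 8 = (g - 2)*(g^2 - 5*g + 4) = (g - 4)*(g - 2)*(g - 1)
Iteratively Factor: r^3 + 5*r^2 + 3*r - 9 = (r - 1)*(r^2 + 6*r + 9) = (r - 1)*(r + 3)*(r + 3)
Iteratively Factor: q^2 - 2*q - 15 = (q - 5)*(q + 3)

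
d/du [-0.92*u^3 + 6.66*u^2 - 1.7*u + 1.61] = -2.76*u^2 + 13.32*u - 1.7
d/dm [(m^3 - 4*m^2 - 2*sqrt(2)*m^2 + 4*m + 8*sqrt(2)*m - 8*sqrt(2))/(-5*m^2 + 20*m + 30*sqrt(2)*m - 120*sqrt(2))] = (-m^4 + 8*m^3 + 12*sqrt(2)*m^3 - 96*sqrt(2)*m^2 - 36*m^2 + 192*m + 176*sqrt(2)*m - 288 - 64*sqrt(2))/(5*(m^4 - 12*sqrt(2)*m^3 - 8*m^3 + 88*m^2 + 96*sqrt(2)*m^2 - 576*m - 192*sqrt(2)*m + 1152))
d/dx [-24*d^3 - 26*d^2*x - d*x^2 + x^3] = -26*d^2 - 2*d*x + 3*x^2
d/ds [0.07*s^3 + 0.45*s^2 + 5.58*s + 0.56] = 0.21*s^2 + 0.9*s + 5.58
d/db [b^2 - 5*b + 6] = 2*b - 5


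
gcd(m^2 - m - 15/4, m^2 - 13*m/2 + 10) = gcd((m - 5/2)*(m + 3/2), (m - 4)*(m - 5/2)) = m - 5/2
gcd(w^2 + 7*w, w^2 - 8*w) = w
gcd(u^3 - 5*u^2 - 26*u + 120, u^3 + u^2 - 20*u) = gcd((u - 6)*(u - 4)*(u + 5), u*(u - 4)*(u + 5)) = u^2 + u - 20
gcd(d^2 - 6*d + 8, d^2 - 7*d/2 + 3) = d - 2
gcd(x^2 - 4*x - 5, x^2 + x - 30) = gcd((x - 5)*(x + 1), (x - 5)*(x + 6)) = x - 5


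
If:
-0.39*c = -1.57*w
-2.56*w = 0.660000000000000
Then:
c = -1.04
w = -0.26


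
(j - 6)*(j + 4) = j^2 - 2*j - 24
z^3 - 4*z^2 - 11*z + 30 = (z - 5)*(z - 2)*(z + 3)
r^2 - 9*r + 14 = (r - 7)*(r - 2)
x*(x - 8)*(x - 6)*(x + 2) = x^4 - 12*x^3 + 20*x^2 + 96*x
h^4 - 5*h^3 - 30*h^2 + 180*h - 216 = (h - 6)*(h - 3)*(h - 2)*(h + 6)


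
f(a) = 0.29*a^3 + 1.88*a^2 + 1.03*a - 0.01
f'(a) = 0.87*a^2 + 3.76*a + 1.03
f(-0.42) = -0.13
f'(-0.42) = -0.40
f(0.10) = 0.11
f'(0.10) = 1.41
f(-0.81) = 0.24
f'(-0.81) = -1.44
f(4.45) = 67.36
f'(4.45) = 34.99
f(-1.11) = 0.77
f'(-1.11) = -2.07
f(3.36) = 35.68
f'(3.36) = 23.49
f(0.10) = 0.11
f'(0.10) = 1.41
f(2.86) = 25.10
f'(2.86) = 18.90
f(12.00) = 784.19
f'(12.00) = 171.43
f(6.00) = 136.49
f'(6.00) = 54.91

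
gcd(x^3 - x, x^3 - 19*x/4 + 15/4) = x - 1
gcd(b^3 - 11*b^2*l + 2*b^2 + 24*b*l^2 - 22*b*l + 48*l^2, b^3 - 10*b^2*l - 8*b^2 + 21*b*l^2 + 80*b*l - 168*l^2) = b - 3*l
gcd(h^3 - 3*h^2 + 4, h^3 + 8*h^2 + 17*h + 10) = h + 1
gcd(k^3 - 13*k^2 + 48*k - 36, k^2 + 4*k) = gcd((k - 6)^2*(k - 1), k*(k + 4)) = 1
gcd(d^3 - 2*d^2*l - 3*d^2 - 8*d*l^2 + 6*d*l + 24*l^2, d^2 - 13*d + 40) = 1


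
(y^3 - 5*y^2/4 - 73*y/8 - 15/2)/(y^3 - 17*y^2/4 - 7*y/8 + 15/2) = (2*y + 3)/(2*y - 3)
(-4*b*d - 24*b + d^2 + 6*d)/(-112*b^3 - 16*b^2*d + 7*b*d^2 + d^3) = (d + 6)/(28*b^2 + 11*b*d + d^2)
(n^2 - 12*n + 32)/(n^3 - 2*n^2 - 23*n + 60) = (n - 8)/(n^2 + 2*n - 15)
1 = 1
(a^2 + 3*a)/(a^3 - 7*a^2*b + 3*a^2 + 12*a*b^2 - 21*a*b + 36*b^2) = a/(a^2 - 7*a*b + 12*b^2)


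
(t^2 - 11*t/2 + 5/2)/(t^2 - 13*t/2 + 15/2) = (2*t - 1)/(2*t - 3)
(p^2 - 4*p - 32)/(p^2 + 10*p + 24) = (p - 8)/(p + 6)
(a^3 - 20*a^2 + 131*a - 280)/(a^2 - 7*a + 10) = (a^2 - 15*a + 56)/(a - 2)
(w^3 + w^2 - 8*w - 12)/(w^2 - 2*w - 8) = (w^2 - w - 6)/(w - 4)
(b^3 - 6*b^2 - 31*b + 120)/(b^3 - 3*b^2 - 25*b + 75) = (b - 8)/(b - 5)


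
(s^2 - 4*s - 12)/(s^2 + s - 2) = (s - 6)/(s - 1)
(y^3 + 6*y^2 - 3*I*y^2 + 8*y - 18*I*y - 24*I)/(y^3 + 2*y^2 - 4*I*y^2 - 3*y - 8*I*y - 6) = (y + 4)/(y - I)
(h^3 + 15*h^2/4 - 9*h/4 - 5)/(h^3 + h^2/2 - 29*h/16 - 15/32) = 8*(h^2 + 5*h + 4)/(8*h^2 + 14*h + 3)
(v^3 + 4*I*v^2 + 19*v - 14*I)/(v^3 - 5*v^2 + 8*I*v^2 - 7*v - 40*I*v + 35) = (v^2 - 3*I*v - 2)/(v^2 + v*(-5 + I) - 5*I)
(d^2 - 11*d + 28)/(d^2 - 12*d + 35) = (d - 4)/(d - 5)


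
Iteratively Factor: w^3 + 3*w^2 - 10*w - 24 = (w + 4)*(w^2 - w - 6) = (w - 3)*(w + 4)*(w + 2)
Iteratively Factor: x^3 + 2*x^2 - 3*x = (x - 1)*(x^2 + 3*x) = x*(x - 1)*(x + 3)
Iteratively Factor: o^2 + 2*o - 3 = (o + 3)*(o - 1)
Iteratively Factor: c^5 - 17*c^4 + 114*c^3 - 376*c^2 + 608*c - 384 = (c - 4)*(c^4 - 13*c^3 + 62*c^2 - 128*c + 96) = (c - 4)^2*(c^3 - 9*c^2 + 26*c - 24) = (c - 4)^2*(c - 3)*(c^2 - 6*c + 8) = (c - 4)^3*(c - 3)*(c - 2)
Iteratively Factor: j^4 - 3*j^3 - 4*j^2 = (j)*(j^3 - 3*j^2 - 4*j) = j*(j + 1)*(j^2 - 4*j) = j^2*(j + 1)*(j - 4)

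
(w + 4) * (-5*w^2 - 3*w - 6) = -5*w^3 - 23*w^2 - 18*w - 24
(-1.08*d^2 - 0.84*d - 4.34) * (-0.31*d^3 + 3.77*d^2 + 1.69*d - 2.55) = 0.3348*d^5 - 3.8112*d^4 - 3.6466*d^3 - 15.0274*d^2 - 5.1926*d + 11.067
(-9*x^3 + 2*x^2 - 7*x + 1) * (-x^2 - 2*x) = 9*x^5 + 16*x^4 + 3*x^3 + 13*x^2 - 2*x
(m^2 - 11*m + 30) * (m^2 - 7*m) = m^4 - 18*m^3 + 107*m^2 - 210*m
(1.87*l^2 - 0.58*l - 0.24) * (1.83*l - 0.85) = 3.4221*l^3 - 2.6509*l^2 + 0.0538*l + 0.204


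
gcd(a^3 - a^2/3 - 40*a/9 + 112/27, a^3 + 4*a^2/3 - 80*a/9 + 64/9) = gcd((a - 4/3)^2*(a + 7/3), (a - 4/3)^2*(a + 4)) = a^2 - 8*a/3 + 16/9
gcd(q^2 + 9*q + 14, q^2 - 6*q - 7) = 1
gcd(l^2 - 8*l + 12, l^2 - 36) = l - 6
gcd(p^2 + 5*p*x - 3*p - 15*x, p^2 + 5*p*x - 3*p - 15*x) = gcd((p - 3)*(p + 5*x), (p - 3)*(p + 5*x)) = p^2 + 5*p*x - 3*p - 15*x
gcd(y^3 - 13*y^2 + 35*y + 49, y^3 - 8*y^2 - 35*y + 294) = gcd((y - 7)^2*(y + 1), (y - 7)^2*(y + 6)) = y^2 - 14*y + 49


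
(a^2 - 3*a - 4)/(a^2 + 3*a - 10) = (a^2 - 3*a - 4)/(a^2 + 3*a - 10)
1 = 1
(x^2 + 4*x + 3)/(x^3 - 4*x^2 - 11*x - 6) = (x + 3)/(x^2 - 5*x - 6)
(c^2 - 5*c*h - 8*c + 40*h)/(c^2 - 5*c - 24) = (c - 5*h)/(c + 3)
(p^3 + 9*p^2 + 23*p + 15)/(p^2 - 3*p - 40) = (p^2 + 4*p + 3)/(p - 8)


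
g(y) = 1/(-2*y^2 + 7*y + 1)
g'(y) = (4*y - 7)/(-2*y^2 + 7*y + 1)^2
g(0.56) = 0.23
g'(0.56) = -0.26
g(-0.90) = -0.14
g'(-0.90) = -0.22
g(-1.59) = -0.07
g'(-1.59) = -0.06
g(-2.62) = -0.03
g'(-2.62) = -0.02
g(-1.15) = -0.10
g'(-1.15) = -0.12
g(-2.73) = -0.03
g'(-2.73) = -0.02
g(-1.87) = -0.05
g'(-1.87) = -0.04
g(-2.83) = -0.03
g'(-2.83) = -0.02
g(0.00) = 1.00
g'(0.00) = -7.00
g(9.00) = -0.01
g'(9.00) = 0.00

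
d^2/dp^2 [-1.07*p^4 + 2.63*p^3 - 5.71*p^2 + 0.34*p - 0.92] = -12.84*p^2 + 15.78*p - 11.42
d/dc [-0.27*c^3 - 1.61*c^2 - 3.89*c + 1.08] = -0.81*c^2 - 3.22*c - 3.89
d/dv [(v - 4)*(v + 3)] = 2*v - 1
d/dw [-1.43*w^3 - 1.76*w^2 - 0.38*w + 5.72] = -4.29*w^2 - 3.52*w - 0.38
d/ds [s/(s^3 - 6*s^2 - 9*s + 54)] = (s^3 - 6*s^2 + 3*s*(-s^2 + 4*s + 3) - 9*s + 54)/(s^3 - 6*s^2 - 9*s + 54)^2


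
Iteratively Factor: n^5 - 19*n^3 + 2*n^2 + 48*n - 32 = (n + 4)*(n^4 - 4*n^3 - 3*n^2 + 14*n - 8) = (n - 1)*(n + 4)*(n^3 - 3*n^2 - 6*n + 8) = (n - 4)*(n - 1)*(n + 4)*(n^2 + n - 2) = (n - 4)*(n - 1)^2*(n + 4)*(n + 2)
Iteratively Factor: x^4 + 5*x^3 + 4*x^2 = (x + 1)*(x^3 + 4*x^2) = (x + 1)*(x + 4)*(x^2) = x*(x + 1)*(x + 4)*(x)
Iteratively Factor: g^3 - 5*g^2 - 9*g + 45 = (g + 3)*(g^2 - 8*g + 15) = (g - 5)*(g + 3)*(g - 3)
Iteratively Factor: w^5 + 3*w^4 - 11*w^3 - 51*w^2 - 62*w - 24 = (w + 1)*(w^4 + 2*w^3 - 13*w^2 - 38*w - 24) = (w - 4)*(w + 1)*(w^3 + 6*w^2 + 11*w + 6) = (w - 4)*(w + 1)*(w + 2)*(w^2 + 4*w + 3) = (w - 4)*(w + 1)*(w + 2)*(w + 3)*(w + 1)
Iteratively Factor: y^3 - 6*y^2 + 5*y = (y - 5)*(y^2 - y) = y*(y - 5)*(y - 1)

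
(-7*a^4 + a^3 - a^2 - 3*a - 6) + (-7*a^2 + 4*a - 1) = -7*a^4 + a^3 - 8*a^2 + a - 7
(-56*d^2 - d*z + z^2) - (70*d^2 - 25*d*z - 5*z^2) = -126*d^2 + 24*d*z + 6*z^2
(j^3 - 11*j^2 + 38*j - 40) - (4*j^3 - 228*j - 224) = -3*j^3 - 11*j^2 + 266*j + 184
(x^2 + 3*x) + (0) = x^2 + 3*x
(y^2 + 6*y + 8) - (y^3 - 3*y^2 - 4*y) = -y^3 + 4*y^2 + 10*y + 8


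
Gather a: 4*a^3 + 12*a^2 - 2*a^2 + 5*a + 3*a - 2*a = 4*a^3 + 10*a^2 + 6*a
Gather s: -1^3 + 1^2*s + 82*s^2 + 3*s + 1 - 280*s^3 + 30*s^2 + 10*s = -280*s^3 + 112*s^2 + 14*s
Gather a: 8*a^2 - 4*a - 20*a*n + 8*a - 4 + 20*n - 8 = 8*a^2 + a*(4 - 20*n) + 20*n - 12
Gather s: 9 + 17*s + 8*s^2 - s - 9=8*s^2 + 16*s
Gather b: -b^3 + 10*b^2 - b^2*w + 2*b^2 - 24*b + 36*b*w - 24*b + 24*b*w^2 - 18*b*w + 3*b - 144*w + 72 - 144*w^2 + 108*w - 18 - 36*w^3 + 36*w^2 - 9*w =-b^3 + b^2*(12 - w) + b*(24*w^2 + 18*w - 45) - 36*w^3 - 108*w^2 - 45*w + 54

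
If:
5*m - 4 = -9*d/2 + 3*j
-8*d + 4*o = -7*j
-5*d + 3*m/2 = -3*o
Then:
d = 348*o/745 + 168/745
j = 192/745 - 28*o/745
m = 112/149 - 66*o/149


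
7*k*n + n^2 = n*(7*k + n)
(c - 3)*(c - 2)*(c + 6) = c^3 + c^2 - 24*c + 36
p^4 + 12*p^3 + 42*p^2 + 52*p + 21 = (p + 1)^2*(p + 3)*(p + 7)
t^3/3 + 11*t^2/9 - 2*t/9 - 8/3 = (t/3 + 1)*(t - 4/3)*(t + 2)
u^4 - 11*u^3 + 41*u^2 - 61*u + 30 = (u - 5)*(u - 3)*(u - 2)*(u - 1)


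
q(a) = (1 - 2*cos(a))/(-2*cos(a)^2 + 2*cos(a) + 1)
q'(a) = (1 - 2*cos(a))*(-4*sin(a)*cos(a) + 2*sin(a))/(-2*cos(a)^2 + 2*cos(a) + 1)^2 + 2*sin(a)/(-2*cos(a)^2 + 2*cos(a) + 1) = 4*(cos(a)^2 - cos(a) + 1)*sin(a)/(2*cos(a) - cos(2*a))^2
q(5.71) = -0.54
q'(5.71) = -1.17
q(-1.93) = 34.20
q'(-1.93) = -2227.56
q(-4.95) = 0.39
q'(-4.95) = 1.72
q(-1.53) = 0.85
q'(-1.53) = -3.30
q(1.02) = -0.03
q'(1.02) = 1.14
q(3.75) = -1.33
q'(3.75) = -1.44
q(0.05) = -1.00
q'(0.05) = 0.20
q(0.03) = -1.00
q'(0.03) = 0.12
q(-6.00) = -0.85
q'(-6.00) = 0.93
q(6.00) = -0.85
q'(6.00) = -0.93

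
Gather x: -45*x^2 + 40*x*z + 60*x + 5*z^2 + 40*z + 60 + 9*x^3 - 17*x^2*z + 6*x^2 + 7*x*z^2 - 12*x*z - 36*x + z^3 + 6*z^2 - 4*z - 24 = 9*x^3 + x^2*(-17*z - 39) + x*(7*z^2 + 28*z + 24) + z^3 + 11*z^2 + 36*z + 36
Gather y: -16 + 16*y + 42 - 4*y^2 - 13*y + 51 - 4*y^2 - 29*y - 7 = -8*y^2 - 26*y + 70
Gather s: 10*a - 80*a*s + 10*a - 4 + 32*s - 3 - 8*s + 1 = 20*a + s*(24 - 80*a) - 6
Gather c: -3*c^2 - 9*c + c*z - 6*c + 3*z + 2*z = -3*c^2 + c*(z - 15) + 5*z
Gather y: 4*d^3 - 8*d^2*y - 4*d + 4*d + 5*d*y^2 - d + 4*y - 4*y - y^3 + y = 4*d^3 + 5*d*y^2 - d - y^3 + y*(1 - 8*d^2)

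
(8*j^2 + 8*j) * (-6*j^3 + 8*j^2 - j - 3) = -48*j^5 + 16*j^4 + 56*j^3 - 32*j^2 - 24*j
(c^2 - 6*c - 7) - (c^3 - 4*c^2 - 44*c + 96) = -c^3 + 5*c^2 + 38*c - 103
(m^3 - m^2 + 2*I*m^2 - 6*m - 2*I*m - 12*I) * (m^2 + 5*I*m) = m^5 - m^4 + 7*I*m^4 - 16*m^3 - 7*I*m^3 + 10*m^2 - 42*I*m^2 + 60*m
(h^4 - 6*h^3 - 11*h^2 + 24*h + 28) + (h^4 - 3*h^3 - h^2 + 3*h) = 2*h^4 - 9*h^3 - 12*h^2 + 27*h + 28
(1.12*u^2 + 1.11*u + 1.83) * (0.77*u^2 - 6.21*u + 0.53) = 0.8624*u^4 - 6.1005*u^3 - 4.8904*u^2 - 10.776*u + 0.9699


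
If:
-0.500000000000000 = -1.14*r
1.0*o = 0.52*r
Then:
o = 0.23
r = 0.44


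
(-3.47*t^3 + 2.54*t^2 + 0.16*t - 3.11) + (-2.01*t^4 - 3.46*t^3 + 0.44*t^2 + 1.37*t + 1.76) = -2.01*t^4 - 6.93*t^3 + 2.98*t^2 + 1.53*t - 1.35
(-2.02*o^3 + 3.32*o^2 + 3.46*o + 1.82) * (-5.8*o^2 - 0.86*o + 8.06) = 11.716*o^5 - 17.5188*o^4 - 39.2044*o^3 + 13.2276*o^2 + 26.3224*o + 14.6692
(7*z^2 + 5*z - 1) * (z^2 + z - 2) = 7*z^4 + 12*z^3 - 10*z^2 - 11*z + 2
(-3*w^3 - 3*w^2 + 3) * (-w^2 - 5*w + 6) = 3*w^5 + 18*w^4 - 3*w^3 - 21*w^2 - 15*w + 18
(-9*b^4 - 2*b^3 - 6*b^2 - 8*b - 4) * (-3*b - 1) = 27*b^5 + 15*b^4 + 20*b^3 + 30*b^2 + 20*b + 4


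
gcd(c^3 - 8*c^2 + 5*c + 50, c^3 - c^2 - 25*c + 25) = c - 5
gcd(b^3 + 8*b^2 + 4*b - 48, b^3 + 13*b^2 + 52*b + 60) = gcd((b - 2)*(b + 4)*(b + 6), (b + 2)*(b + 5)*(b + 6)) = b + 6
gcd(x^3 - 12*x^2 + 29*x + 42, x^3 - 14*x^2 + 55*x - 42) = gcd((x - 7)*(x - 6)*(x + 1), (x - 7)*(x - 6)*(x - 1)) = x^2 - 13*x + 42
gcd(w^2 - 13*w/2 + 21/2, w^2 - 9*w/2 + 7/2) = w - 7/2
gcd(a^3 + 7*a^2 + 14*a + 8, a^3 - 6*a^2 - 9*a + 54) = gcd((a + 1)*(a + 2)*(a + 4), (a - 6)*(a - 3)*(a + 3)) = 1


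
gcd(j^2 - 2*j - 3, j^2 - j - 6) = j - 3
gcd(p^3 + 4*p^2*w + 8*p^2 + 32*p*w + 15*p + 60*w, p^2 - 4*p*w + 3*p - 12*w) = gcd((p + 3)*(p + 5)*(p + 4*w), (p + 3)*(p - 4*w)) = p + 3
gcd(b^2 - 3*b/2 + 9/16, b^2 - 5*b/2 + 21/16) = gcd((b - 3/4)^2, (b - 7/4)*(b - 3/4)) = b - 3/4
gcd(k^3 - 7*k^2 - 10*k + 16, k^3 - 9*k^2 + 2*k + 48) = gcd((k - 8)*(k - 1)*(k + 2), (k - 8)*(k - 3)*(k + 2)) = k^2 - 6*k - 16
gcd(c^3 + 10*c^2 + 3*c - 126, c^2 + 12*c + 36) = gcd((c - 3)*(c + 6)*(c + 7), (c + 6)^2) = c + 6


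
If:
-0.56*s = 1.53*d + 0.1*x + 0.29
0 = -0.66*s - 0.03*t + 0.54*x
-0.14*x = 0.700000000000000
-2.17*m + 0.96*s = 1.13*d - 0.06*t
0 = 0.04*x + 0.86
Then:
No Solution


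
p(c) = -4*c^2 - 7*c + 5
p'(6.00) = -55.00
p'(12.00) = -103.00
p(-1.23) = 7.56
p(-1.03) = 7.97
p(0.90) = -4.54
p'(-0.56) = -2.52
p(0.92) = -4.83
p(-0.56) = 7.67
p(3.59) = -71.68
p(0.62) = -0.88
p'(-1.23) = 2.84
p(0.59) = -0.52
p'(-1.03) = 1.24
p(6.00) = -181.00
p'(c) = -8*c - 7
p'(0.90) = -14.20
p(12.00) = -655.00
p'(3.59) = -35.72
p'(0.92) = -14.36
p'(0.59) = -11.72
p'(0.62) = -11.96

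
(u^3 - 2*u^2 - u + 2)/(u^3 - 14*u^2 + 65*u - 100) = (u^3 - 2*u^2 - u + 2)/(u^3 - 14*u^2 + 65*u - 100)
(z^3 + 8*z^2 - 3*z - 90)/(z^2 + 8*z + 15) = (z^2 + 3*z - 18)/(z + 3)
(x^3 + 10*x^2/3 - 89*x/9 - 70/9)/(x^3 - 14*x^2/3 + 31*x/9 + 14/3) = (x + 5)/(x - 3)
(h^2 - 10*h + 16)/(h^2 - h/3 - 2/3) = 3*(-h^2 + 10*h - 16)/(-3*h^2 + h + 2)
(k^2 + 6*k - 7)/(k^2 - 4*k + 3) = (k + 7)/(k - 3)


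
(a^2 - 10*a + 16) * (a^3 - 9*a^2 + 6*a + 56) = a^5 - 19*a^4 + 112*a^3 - 148*a^2 - 464*a + 896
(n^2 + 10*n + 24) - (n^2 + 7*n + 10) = 3*n + 14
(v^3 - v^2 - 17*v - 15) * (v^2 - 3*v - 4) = v^5 - 4*v^4 - 18*v^3 + 40*v^2 + 113*v + 60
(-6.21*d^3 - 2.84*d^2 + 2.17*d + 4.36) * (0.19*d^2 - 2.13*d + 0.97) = -1.1799*d^5 + 12.6877*d^4 + 0.437799999999999*d^3 - 6.5485*d^2 - 7.1819*d + 4.2292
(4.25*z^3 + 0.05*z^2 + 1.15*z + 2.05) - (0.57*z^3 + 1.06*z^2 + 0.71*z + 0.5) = 3.68*z^3 - 1.01*z^2 + 0.44*z + 1.55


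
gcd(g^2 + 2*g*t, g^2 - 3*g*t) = g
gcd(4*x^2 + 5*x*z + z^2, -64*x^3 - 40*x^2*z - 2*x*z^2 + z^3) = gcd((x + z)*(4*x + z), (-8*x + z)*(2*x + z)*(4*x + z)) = 4*x + z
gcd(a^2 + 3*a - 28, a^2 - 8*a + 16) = a - 4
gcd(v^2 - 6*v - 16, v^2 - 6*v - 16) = v^2 - 6*v - 16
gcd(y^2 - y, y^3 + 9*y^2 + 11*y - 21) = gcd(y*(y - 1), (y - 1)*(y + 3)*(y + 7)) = y - 1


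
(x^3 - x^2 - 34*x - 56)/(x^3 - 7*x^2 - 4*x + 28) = (x + 4)/(x - 2)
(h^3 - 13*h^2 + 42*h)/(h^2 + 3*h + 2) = h*(h^2 - 13*h + 42)/(h^2 + 3*h + 2)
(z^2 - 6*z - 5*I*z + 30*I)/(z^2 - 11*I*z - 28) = (-z^2 + 6*z + 5*I*z - 30*I)/(-z^2 + 11*I*z + 28)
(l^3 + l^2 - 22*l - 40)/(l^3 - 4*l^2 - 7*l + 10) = (l + 4)/(l - 1)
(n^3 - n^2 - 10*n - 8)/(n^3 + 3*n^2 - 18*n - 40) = (n + 1)/(n + 5)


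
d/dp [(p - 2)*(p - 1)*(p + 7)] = 3*p^2 + 8*p - 19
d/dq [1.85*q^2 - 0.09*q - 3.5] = 3.7*q - 0.09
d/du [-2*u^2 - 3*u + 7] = -4*u - 3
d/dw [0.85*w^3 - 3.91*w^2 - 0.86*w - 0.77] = 2.55*w^2 - 7.82*w - 0.86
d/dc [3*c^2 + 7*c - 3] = 6*c + 7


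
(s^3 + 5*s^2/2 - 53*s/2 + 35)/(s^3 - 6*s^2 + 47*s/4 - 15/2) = 2*(s + 7)/(2*s - 3)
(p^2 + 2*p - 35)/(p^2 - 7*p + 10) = (p + 7)/(p - 2)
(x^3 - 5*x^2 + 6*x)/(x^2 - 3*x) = x - 2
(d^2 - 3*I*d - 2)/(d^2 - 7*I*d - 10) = (d - I)/(d - 5*I)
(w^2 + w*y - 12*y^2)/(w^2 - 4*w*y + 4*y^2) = (w^2 + w*y - 12*y^2)/(w^2 - 4*w*y + 4*y^2)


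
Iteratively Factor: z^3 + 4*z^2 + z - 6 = (z + 3)*(z^2 + z - 2) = (z + 2)*(z + 3)*(z - 1)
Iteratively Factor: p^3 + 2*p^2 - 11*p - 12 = (p + 4)*(p^2 - 2*p - 3) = (p - 3)*(p + 4)*(p + 1)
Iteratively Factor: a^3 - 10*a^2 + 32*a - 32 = (a - 2)*(a^2 - 8*a + 16) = (a - 4)*(a - 2)*(a - 4)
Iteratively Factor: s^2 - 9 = (s - 3)*(s + 3)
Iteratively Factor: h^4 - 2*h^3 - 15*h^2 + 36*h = (h - 3)*(h^3 + h^2 - 12*h) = (h - 3)^2*(h^2 + 4*h) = (h - 3)^2*(h + 4)*(h)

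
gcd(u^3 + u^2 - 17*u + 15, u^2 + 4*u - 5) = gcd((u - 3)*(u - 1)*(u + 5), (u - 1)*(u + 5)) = u^2 + 4*u - 5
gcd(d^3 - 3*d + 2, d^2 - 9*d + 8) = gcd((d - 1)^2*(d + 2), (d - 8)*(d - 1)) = d - 1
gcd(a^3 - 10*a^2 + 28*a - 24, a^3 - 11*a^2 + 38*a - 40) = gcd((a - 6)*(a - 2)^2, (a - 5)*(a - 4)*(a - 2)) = a - 2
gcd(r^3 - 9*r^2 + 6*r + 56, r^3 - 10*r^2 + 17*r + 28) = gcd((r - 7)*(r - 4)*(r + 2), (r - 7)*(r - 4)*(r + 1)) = r^2 - 11*r + 28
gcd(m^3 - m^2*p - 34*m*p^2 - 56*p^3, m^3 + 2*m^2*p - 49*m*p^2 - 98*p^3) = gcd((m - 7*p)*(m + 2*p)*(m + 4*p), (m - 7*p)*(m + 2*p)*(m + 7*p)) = -m^2 + 5*m*p + 14*p^2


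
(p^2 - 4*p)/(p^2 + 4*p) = (p - 4)/(p + 4)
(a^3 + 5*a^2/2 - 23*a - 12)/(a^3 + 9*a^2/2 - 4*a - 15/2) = (2*a^3 + 5*a^2 - 46*a - 24)/(2*a^3 + 9*a^2 - 8*a - 15)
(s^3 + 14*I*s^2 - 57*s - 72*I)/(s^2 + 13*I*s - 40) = (s^2 + 6*I*s - 9)/(s + 5*I)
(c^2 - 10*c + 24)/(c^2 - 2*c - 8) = (c - 6)/(c + 2)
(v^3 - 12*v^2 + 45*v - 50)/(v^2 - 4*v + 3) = (v^3 - 12*v^2 + 45*v - 50)/(v^2 - 4*v + 3)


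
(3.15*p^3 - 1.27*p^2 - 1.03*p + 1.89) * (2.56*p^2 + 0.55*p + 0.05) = 8.064*p^5 - 1.5187*p^4 - 3.1778*p^3 + 4.2084*p^2 + 0.988*p + 0.0945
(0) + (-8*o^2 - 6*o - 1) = -8*o^2 - 6*o - 1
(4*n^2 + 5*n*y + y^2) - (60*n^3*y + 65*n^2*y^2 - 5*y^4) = -60*n^3*y - 65*n^2*y^2 + 4*n^2 + 5*n*y + 5*y^4 + y^2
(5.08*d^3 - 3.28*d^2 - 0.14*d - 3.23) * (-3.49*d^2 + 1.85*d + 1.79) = -17.7292*d^5 + 20.8452*d^4 + 3.5138*d^3 + 5.1425*d^2 - 6.2261*d - 5.7817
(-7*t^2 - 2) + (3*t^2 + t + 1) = -4*t^2 + t - 1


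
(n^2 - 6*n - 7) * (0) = 0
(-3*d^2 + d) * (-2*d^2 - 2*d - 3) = 6*d^4 + 4*d^3 + 7*d^2 - 3*d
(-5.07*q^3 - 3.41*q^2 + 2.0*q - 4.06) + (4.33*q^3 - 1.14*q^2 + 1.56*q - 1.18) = -0.74*q^3 - 4.55*q^2 + 3.56*q - 5.24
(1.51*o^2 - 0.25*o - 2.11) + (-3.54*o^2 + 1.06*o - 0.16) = -2.03*o^2 + 0.81*o - 2.27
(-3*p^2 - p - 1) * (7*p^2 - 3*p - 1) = -21*p^4 + 2*p^3 - p^2 + 4*p + 1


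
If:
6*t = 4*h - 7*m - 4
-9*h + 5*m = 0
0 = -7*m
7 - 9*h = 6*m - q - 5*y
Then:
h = 0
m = 0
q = -5*y - 7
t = -2/3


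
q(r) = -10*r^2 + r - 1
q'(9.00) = -179.00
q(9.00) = -802.00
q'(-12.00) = 241.00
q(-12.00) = -1453.00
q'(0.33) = -5.60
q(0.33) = -1.76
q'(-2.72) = 55.40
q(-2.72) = -77.70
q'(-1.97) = 40.40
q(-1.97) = -41.78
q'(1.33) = -25.60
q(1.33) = -17.36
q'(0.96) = -18.20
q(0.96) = -9.26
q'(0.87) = -16.40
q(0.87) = -7.70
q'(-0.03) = 1.60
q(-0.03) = -1.04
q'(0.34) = -5.80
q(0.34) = -1.82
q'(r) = 1 - 20*r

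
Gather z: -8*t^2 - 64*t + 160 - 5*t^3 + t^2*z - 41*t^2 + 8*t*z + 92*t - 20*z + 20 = -5*t^3 - 49*t^2 + 28*t + z*(t^2 + 8*t - 20) + 180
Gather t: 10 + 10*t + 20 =10*t + 30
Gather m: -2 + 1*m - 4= m - 6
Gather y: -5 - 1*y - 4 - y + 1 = -2*y - 8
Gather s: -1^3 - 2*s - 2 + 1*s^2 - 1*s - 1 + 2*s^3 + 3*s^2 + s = 2*s^3 + 4*s^2 - 2*s - 4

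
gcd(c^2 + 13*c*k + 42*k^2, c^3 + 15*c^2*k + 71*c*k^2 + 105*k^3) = c + 7*k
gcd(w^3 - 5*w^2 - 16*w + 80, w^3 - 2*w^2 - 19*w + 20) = w^2 - w - 20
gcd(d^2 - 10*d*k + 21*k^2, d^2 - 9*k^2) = d - 3*k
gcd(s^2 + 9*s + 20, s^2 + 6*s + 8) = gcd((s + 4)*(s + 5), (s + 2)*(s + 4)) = s + 4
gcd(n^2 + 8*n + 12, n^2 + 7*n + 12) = 1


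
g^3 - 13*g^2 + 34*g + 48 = (g - 8)*(g - 6)*(g + 1)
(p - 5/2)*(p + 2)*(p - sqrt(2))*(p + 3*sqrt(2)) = p^4 - p^3/2 + 2*sqrt(2)*p^3 - 11*p^2 - sqrt(2)*p^2 - 10*sqrt(2)*p + 3*p + 30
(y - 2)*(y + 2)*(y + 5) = y^3 + 5*y^2 - 4*y - 20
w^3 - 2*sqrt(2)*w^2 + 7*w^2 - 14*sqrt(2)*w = w*(w + 7)*(w - 2*sqrt(2))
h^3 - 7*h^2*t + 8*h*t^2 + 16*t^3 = (h - 4*t)^2*(h + t)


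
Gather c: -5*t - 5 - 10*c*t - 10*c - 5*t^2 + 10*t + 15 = c*(-10*t - 10) - 5*t^2 + 5*t + 10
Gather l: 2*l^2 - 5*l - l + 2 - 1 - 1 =2*l^2 - 6*l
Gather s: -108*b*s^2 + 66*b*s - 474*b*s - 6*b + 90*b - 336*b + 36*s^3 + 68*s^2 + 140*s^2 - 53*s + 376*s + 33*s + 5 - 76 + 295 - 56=-252*b + 36*s^3 + s^2*(208 - 108*b) + s*(356 - 408*b) + 168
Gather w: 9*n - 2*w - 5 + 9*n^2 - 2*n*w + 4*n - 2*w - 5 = 9*n^2 + 13*n + w*(-2*n - 4) - 10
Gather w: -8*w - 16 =-8*w - 16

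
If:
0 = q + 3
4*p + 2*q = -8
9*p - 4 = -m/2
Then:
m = 17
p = -1/2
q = -3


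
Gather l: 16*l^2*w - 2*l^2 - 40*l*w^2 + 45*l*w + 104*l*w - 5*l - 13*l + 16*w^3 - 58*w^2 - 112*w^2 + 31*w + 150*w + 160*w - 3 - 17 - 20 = l^2*(16*w - 2) + l*(-40*w^2 + 149*w - 18) + 16*w^3 - 170*w^2 + 341*w - 40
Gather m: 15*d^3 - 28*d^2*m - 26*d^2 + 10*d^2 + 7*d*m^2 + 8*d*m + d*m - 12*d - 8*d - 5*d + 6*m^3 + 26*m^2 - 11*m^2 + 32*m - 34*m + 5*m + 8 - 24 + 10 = 15*d^3 - 16*d^2 - 25*d + 6*m^3 + m^2*(7*d + 15) + m*(-28*d^2 + 9*d + 3) - 6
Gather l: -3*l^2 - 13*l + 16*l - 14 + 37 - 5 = -3*l^2 + 3*l + 18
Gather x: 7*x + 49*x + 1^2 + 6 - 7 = 56*x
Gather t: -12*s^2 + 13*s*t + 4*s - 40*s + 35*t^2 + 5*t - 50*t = -12*s^2 - 36*s + 35*t^2 + t*(13*s - 45)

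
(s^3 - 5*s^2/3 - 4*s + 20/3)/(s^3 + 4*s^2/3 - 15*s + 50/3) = (s + 2)/(s + 5)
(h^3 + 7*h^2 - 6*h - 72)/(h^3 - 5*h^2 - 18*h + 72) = (h + 6)/(h - 6)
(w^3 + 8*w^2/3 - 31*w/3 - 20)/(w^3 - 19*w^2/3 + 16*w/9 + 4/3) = 3*(3*w^3 + 8*w^2 - 31*w - 60)/(9*w^3 - 57*w^2 + 16*w + 12)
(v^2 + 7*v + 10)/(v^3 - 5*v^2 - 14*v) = (v + 5)/(v*(v - 7))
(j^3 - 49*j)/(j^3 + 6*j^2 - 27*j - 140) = j*(j - 7)/(j^2 - j - 20)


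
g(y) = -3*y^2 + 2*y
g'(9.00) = -52.00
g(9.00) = -225.00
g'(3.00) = -16.00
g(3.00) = -21.00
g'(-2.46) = 16.76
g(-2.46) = -23.07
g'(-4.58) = 29.48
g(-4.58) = -72.09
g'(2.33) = -11.98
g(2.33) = -11.63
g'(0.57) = -1.42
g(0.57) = 0.17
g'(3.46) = -18.76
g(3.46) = -28.99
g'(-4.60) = 29.60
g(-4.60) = -72.68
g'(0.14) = 1.16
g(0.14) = 0.22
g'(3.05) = -16.30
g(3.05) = -21.81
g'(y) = 2 - 6*y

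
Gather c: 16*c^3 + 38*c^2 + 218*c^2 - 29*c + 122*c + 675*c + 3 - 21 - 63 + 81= 16*c^3 + 256*c^2 + 768*c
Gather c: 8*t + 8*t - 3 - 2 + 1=16*t - 4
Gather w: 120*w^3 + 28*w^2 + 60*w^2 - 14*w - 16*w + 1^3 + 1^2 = 120*w^3 + 88*w^2 - 30*w + 2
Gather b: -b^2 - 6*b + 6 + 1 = -b^2 - 6*b + 7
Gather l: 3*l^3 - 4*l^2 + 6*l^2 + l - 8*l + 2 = 3*l^3 + 2*l^2 - 7*l + 2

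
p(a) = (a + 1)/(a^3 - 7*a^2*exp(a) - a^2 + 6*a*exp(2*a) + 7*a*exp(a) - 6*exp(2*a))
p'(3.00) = 0.00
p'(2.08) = -0.03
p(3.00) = 0.00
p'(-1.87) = -0.02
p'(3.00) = 0.00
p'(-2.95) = 0.01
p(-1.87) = 0.05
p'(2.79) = -0.00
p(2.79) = 0.00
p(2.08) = 0.01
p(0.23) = -0.21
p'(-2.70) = 0.01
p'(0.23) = -0.20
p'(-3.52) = 0.01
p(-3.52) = 0.04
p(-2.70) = 0.05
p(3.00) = 0.00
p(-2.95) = 0.05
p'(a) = (a + 1)*(7*a^2*exp(a) - 3*a^2 - 12*a*exp(2*a) + 7*a*exp(a) + 2*a + 6*exp(2*a) - 7*exp(a))/(a^3 - 7*a^2*exp(a) - a^2 + 6*a*exp(2*a) + 7*a*exp(a) - 6*exp(2*a))^2 + 1/(a^3 - 7*a^2*exp(a) - a^2 + 6*a*exp(2*a) + 7*a*exp(a) - 6*exp(2*a)) = (a^3 - 7*a^2*exp(a) - a^2 + 6*a*exp(2*a) + 7*a*exp(a) + (a + 1)*(7*a^2*exp(a) - 3*a^2 - 12*a*exp(2*a) + 7*a*exp(a) + 2*a + 6*exp(2*a) - 7*exp(a)) - 6*exp(2*a))/(a^3 - 7*a^2*exp(a) - a^2 + 6*a*exp(2*a) + 7*a*exp(a) - 6*exp(2*a))^2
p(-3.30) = 0.05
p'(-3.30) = 0.01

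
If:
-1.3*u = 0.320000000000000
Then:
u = -0.25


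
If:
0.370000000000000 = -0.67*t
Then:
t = -0.55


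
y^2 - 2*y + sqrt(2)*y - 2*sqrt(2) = (y - 2)*(y + sqrt(2))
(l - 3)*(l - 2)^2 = l^3 - 7*l^2 + 16*l - 12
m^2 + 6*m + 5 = (m + 1)*(m + 5)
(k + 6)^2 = k^2 + 12*k + 36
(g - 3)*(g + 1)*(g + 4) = g^3 + 2*g^2 - 11*g - 12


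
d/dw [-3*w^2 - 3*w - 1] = -6*w - 3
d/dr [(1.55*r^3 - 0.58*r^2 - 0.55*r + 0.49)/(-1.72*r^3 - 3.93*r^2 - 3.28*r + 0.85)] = (-7.0891*r^4 - 12.06*r^3 + 6.2218*r^2 + 2.8654*r + 1.1397)/(2.9584*r^6 + 13.5192*r^5 + 26.7281*r^4 + 22.8568*r^3 + 4.0774*r^2 - 5.576*r + 0.7225)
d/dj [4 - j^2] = -2*j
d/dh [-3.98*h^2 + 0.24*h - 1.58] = 0.24 - 7.96*h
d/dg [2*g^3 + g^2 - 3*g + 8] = 6*g^2 + 2*g - 3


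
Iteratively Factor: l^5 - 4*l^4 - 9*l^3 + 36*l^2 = (l - 4)*(l^4 - 9*l^2) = (l - 4)*(l - 3)*(l^3 + 3*l^2) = l*(l - 4)*(l - 3)*(l^2 + 3*l) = l^2*(l - 4)*(l - 3)*(l + 3)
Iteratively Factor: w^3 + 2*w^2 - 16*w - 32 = (w + 2)*(w^2 - 16) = (w - 4)*(w + 2)*(w + 4)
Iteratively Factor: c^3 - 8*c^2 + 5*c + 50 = (c + 2)*(c^2 - 10*c + 25) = (c - 5)*(c + 2)*(c - 5)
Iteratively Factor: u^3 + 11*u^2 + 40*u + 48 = (u + 3)*(u^2 + 8*u + 16) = (u + 3)*(u + 4)*(u + 4)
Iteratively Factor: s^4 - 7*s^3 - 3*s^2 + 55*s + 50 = (s - 5)*(s^3 - 2*s^2 - 13*s - 10) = (s - 5)^2*(s^2 + 3*s + 2) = (s - 5)^2*(s + 1)*(s + 2)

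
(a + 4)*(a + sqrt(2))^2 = a^3 + 2*sqrt(2)*a^2 + 4*a^2 + 2*a + 8*sqrt(2)*a + 8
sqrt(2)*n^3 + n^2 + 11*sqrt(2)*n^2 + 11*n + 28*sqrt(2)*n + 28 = (n + 4)*(n + 7)*(sqrt(2)*n + 1)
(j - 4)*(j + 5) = j^2 + j - 20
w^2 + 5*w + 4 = (w + 1)*(w + 4)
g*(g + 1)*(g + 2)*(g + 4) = g^4 + 7*g^3 + 14*g^2 + 8*g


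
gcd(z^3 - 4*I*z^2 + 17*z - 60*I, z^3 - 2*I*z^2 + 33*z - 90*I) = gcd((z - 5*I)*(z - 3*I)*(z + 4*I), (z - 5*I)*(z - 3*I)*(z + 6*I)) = z^2 - 8*I*z - 15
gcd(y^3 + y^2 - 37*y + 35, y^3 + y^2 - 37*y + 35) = y^3 + y^2 - 37*y + 35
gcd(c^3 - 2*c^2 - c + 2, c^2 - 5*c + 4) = c - 1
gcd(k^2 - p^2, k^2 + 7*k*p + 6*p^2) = k + p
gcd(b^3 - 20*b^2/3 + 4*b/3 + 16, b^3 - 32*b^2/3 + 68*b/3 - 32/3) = b - 2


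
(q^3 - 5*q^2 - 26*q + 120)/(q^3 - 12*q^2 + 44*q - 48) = (q + 5)/(q - 2)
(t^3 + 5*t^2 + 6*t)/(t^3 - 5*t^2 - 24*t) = (t + 2)/(t - 8)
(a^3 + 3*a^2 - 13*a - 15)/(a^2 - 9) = (a^2 + 6*a + 5)/(a + 3)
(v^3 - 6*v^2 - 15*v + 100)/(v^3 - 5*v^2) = (v^2 - v - 20)/v^2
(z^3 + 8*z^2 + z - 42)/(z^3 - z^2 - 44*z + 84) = (z + 3)/(z - 6)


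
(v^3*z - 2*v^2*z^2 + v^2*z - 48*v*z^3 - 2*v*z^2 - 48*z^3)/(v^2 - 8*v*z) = z*(v^2 + 6*v*z + v + 6*z)/v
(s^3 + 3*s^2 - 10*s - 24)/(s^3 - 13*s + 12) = (s + 2)/(s - 1)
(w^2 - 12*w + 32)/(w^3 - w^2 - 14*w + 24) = (w^2 - 12*w + 32)/(w^3 - w^2 - 14*w + 24)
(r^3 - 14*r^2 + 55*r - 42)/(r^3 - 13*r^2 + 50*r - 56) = (r^2 - 7*r + 6)/(r^2 - 6*r + 8)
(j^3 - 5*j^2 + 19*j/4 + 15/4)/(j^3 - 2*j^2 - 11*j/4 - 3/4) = (2*j - 5)/(2*j + 1)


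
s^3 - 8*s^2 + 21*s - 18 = (s - 3)^2*(s - 2)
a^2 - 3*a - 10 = (a - 5)*(a + 2)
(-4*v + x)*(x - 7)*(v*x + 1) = -4*v^2*x^2 + 28*v^2*x + v*x^3 - 7*v*x^2 - 4*v*x + 28*v + x^2 - 7*x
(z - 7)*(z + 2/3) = z^2 - 19*z/3 - 14/3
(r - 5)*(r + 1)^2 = r^3 - 3*r^2 - 9*r - 5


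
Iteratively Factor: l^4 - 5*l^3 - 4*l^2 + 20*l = (l - 5)*(l^3 - 4*l) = (l - 5)*(l - 2)*(l^2 + 2*l) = (l - 5)*(l - 2)*(l + 2)*(l)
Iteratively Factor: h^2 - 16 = (h - 4)*(h + 4)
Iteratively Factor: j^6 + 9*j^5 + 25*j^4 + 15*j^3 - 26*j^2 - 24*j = (j - 1)*(j^5 + 10*j^4 + 35*j^3 + 50*j^2 + 24*j) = (j - 1)*(j + 4)*(j^4 + 6*j^3 + 11*j^2 + 6*j) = (j - 1)*(j + 1)*(j + 4)*(j^3 + 5*j^2 + 6*j) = (j - 1)*(j + 1)*(j + 2)*(j + 4)*(j^2 + 3*j) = j*(j - 1)*(j + 1)*(j + 2)*(j + 4)*(j + 3)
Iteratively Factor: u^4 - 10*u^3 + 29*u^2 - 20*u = (u - 5)*(u^3 - 5*u^2 + 4*u) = (u - 5)*(u - 4)*(u^2 - u) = (u - 5)*(u - 4)*(u - 1)*(u)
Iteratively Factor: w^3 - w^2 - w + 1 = (w - 1)*(w^2 - 1) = (w - 1)^2*(w + 1)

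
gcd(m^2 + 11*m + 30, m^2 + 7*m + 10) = m + 5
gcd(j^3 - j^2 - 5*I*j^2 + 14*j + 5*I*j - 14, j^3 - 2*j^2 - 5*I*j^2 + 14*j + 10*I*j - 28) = j^2 - 5*I*j + 14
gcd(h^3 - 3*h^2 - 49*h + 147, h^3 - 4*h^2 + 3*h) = h - 3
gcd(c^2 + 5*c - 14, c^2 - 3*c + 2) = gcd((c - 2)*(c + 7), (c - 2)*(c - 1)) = c - 2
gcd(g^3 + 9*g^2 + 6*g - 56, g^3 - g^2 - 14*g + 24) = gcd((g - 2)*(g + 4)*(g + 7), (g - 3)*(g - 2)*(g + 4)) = g^2 + 2*g - 8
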